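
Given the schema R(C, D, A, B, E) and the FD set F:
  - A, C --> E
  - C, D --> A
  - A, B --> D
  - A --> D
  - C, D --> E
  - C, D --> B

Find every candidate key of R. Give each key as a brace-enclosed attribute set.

No FD produces {C}, so it must be in every candidate key.
{A, C}⁺ = {A, B, C, D, E}, which is every attribute, so {A, C} is a candidate key.
{C, D}⁺ = {A, B, C, D, E}, which is every attribute, so {C, D} is a candidate key.
These are minimal and exhaustive — every other superkey contains one of them.

{A, C}, {C, D}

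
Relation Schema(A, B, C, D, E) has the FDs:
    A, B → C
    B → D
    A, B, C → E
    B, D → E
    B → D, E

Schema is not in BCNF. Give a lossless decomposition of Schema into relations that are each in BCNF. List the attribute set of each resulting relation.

{A, B, C}; {B, D, E}

Candidate key of the original relation: {A, B}.
Within {A, B, C, D, E}: {B}⁺ ∩ {A, B, C, D, E} = {B, D, E}, not the whole set, so B → D, E violates BCNF; decompose into {B, D, E} and {A, B, C}.
{B, D, E} has no BCNF violation.
{A, B, C} has no BCNF violation.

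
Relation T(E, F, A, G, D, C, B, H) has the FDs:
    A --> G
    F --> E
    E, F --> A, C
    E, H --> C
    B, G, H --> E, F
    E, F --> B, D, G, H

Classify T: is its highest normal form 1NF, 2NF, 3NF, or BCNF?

Candidate keys: {A, B, H}, {B, G, H}, {F}. Prime attributes: {A, B, F, G, H}.
A --> G: {A}⁺ = {A, G}, which is not all of the attributes, so the left side is not a superkey — BCNF is violated.
E, H --> C determines the non-prime attribute {C} from a non-superkey — 3NF is violated.
No non-prime attribute depends on a proper subset of any candidate key, so 2NF holds.

2NF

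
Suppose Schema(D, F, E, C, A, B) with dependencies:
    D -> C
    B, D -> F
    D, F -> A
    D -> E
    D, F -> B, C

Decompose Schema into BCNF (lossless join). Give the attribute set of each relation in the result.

{A, B, D, F}; {C, D, E}

Candidate keys of the original relation: {B, D}, {D, F}.
{A, B, C, D, E, F}: {D} determines {C, D, E} here but is not a superkey — split on D -> C, E, giving {C, D, E} and {A, B, D, F}.
{C, D, E} is in BCNF.
{A, B, D, F} is in BCNF.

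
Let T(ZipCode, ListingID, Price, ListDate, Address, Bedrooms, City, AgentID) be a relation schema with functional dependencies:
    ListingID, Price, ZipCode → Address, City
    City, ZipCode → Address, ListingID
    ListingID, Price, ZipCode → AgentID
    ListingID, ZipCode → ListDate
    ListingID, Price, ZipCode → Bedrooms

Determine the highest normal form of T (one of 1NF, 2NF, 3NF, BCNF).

1NF

Candidate keys: {City, Price, ZipCode}, {ListingID, Price, ZipCode}. Prime attributes: {City, ListingID, Price, ZipCode}.
City, ZipCode → Address, ListingID breaks BCNF: {City, ZipCode}⁺ = {Address, City, ListDate, ListingID, ZipCode}, so {City, ZipCode} is not a superkey.
City, ZipCode → Address, ListingID determines the non-prime attribute {Address} from a non-superkey — 3NF is violated.
The proper key subset {City, ZipCode} of {City, Price, ZipCode} determines non-prime {Address, ListDate}, so the relation is not even in 2NF.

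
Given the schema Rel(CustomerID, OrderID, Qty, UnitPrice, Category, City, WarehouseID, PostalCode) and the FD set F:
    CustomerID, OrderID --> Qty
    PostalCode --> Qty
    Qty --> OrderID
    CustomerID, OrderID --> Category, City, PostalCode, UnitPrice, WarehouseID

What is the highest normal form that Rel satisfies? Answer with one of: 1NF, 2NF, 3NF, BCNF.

Candidate keys: {CustomerID, OrderID}, {CustomerID, PostalCode}, {CustomerID, Qty}. Prime attributes: {CustomerID, OrderID, PostalCode, Qty}.
PostalCode --> Qty breaks BCNF: {PostalCode}⁺ = {OrderID, PostalCode, Qty}, so {PostalCode} is not a superkey.
Its right-hand attributes {Qty} are all prime, as are those of every other non-superkey FD — the relation is in 3NF.

3NF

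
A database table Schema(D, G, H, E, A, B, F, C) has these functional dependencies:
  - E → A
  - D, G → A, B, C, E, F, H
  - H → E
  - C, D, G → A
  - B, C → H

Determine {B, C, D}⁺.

Start with {B, C, D}.
B, C → H applies; add {H} → now {B, C, D, H}.
H → E applies; add {E} → now {B, C, D, E, H}.
E → A applies; add {A} → now {A, B, C, D, E, H}.
No further FD applies.

{A, B, C, D, E, H}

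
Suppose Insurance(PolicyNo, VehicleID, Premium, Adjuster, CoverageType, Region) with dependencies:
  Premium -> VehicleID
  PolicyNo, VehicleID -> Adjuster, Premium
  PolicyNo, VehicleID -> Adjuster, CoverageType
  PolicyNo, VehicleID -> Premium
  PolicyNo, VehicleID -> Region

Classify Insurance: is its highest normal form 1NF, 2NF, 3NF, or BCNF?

3NF

Candidate keys: {PolicyNo, Premium}, {PolicyNo, VehicleID}. Prime attributes: {PolicyNo, Premium, VehicleID}.
Premium -> VehicleID breaks BCNF: {Premium}⁺ = {Premium, VehicleID}, so {Premium} is not a superkey.
Since {VehicleID} ⊆ prime attributes and every other non-superkey FD also has a prime right side, the schema is in 3NF.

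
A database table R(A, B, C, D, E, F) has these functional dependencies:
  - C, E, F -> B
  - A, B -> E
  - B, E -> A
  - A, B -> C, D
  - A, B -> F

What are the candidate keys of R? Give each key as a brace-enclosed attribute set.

{A, B}, {B, E}, {C, E, F}

{A, B}⁺ = {A, B, C, D, E, F}, which is every attribute, so {A, B} is a candidate key.
{B, E}⁺ = {A, B, C, D, E, F}, which is every attribute, so {B, E} is a candidate key.
{C, E, F}⁺ = {A, B, C, D, E, F}, which is every attribute, so {C, E, F} is a candidate key.
Any other superkey properly contains one of these, so there are no further candidate keys.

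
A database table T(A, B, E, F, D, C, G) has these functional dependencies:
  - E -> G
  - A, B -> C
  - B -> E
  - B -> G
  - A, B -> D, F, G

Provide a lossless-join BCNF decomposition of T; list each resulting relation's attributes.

{A, B, C, D, F}; {B, E}; {E, G}

Candidate key of the original relation: {A, B}.
{A, B, C, D, E, F, G}: {E} determines {E, G} here but is not a superkey — split on E -> G, giving {E, G} and {A, B, C, D, E, F}.
{E, G} is in BCNF.
{A, B, C, D, E, F}: {B} determines {B, E} here but is not a superkey — split on B -> E, giving {B, E} and {A, B, C, D, F}.
{B, E} is in BCNF.
{A, B, C, D, F} is in BCNF.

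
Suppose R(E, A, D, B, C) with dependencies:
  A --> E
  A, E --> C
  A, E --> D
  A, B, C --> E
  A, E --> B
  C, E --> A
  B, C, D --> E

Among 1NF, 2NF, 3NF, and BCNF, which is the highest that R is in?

Candidate keys: {A}, {B, C, D}, {C, E}. Prime attributes: {A, B, C, D, E}.
Every FD has a superkey on the left, so the relation is in BCNF.

BCNF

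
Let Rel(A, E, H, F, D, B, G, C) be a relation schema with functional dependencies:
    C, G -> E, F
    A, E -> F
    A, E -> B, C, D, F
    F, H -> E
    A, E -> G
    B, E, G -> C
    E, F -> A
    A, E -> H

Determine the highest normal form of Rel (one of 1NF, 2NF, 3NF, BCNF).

BCNF

Candidate keys: {A, E}, {B, E, G}, {C, G}, {E, F}, {F, H}. Prime attributes: {A, B, C, E, F, G, H}.
Each dependency's left side is a superkey — BCNF holds.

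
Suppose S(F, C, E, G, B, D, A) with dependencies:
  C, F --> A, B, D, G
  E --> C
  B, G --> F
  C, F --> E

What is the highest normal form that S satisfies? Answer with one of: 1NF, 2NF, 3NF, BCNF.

Candidate keys: {B, C, G}, {B, E, G}, {C, F}, {E, F}. Prime attributes: {B, C, E, F, G}.
E --> C breaks BCNF: {E}⁺ = {C, E}, so {E} is not a superkey.
Since {C} ⊆ prime attributes and every other non-superkey FD also has a prime right side, the schema is in 3NF.

3NF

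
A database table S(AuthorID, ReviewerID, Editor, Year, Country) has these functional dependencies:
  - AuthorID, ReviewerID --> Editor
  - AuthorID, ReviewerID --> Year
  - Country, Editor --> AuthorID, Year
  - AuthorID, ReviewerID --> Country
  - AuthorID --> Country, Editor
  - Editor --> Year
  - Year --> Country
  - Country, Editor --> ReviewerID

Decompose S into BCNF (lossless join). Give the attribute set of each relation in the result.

Candidate keys of the original relation: {AuthorID}, {Editor}.
In {AuthorID, Country, Editor, ReviewerID, Year}, {Year} is not a superkey ({Year}⁺ restricted to this set is {Country, Year}), so split on Year --> Country into {Country, Year} and {AuthorID, Editor, ReviewerID, Year}.
{Country, Year}: every determinant is a superkey — BCNF.
{AuthorID, Editor, ReviewerID, Year}: every determinant is a superkey — BCNF.

{AuthorID, Editor, ReviewerID, Year}; {Country, Year}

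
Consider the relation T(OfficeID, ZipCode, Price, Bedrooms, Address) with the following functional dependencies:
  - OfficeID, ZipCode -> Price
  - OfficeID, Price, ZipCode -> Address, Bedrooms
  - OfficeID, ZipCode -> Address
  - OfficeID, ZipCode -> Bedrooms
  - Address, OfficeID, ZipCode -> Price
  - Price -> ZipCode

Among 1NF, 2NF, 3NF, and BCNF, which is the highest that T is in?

Candidate keys: {OfficeID, Price}, {OfficeID, ZipCode}. Prime attributes: {OfficeID, Price, ZipCode}.
Price -> ZipCode: {Price}⁺ = {Price, ZipCode}, which is not all of the attributes, so the left side is not a superkey — BCNF is violated.
Its right-hand attributes {ZipCode} are all prime, as are those of every other non-superkey FD — the relation is in 3NF.

3NF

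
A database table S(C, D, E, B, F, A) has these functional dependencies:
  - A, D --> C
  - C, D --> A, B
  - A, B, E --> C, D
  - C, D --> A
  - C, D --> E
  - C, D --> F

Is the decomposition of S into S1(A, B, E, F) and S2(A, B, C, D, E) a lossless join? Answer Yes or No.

Yes

Common attributes: {A, B, E}; their closure is {A, B, C, D, E, F}.
S1 is contained in that closure, so S1 ∩ S2 --> S1 holds and the join is lossless.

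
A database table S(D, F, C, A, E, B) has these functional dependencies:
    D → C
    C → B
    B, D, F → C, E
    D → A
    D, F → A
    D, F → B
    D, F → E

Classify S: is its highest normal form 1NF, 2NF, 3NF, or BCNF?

1NF

Candidate key: {D, F}. Prime attributes: {D, F}.
For D → C we have {D}⁺ = {A, B, C, D}; {D} is not a superkey, so BCNF fails.
D → C has non-prime {C} on the right and a non-superkey on the left, so 3NF fails.
The proper key subset {D} of {D, F} determines non-prime {A, B, C}, so the relation is not even in 2NF.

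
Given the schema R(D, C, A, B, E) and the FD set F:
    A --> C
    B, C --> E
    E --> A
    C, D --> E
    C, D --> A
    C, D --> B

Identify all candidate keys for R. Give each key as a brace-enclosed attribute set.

No FD produces {D}, so it must be in every candidate key.
{A, D} is a candidate key since {A, D}⁺ = {A, B, C, D, E} covers every attribute.
{C, D} is a candidate key since {C, D}⁺ = {A, B, C, D, E} covers every attribute.
{D, E} is a candidate key since {D, E}⁺ = {A, B, C, D, E} covers every attribute.
These are minimal and exhaustive — every other superkey contains one of them.

{A, D}, {C, D}, {D, E}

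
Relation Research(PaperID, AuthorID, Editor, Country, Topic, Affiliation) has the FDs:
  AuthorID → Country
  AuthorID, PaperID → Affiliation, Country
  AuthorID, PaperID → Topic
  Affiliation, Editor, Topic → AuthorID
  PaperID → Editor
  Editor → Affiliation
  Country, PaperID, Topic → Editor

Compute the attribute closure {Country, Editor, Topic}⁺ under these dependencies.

Start with {Country, Editor, Topic}.
Editor → Affiliation applies; add {Affiliation} → now {Affiliation, Country, Editor, Topic}.
Affiliation, Editor, Topic → AuthorID applies; add {AuthorID} → now {Affiliation, AuthorID, Country, Editor, Topic}.
No further FD applies.

{Affiliation, AuthorID, Country, Editor, Topic}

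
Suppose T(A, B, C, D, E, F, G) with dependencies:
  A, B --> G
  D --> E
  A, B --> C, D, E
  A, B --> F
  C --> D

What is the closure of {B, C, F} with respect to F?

{B, C, D, E, F}

Start with {B, C, F}.
C --> D applies; add {D} → now {B, C, D, F}.
D --> E applies; add {E} → now {B, C, D, E, F}.
No further FD applies.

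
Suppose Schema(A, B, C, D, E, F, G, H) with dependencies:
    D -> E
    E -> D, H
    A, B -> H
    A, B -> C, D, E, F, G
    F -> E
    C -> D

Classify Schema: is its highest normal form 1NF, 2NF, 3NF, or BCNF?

2NF

Candidate key: {A, B}. Prime attributes: {A, B}.
D -> E: {D}⁺ = {D, E, H}, which is not all of the attributes, so the left side is not a superkey — BCNF is violated.
D -> E determines the non-prime attribute {E} from a non-superkey — 3NF is violated.
Checking every proper subset of each key, none determines a non-prime attribute — 2NF is satisfied.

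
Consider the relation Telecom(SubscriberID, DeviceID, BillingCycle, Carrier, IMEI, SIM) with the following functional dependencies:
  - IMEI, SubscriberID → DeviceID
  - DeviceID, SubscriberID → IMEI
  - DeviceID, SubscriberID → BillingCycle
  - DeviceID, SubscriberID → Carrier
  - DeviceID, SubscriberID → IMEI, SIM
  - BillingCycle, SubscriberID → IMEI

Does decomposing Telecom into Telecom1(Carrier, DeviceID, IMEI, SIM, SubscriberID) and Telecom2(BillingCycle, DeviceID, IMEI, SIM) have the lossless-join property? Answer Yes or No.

The shared attributes are {DeviceID, IMEI, SIM} and {DeviceID, IMEI, SIM}⁺ = {DeviceID, IMEI, SIM}.
The closure covers neither Telecom1 nor Telecom2 entirely; the join is not lossless.

No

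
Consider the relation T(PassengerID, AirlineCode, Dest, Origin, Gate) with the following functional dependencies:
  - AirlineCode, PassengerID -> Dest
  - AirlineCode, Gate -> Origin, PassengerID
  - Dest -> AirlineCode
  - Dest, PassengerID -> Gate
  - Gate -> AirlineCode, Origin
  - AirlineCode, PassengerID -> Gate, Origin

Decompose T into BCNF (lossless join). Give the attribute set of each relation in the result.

{AirlineCode, Dest}; {Dest, Gate, Origin, PassengerID}

Candidate keys of the original relation: {AirlineCode, PassengerID}, {Dest, PassengerID}, {Gate}.
{AirlineCode, Dest, Gate, Origin, PassengerID}: {Dest} determines {AirlineCode, Dest} here but is not a superkey — split on Dest -> AirlineCode, giving {AirlineCode, Dest} and {Dest, Gate, Origin, PassengerID}.
{AirlineCode, Dest}: every determinant is a superkey — BCNF.
{Dest, Gate, Origin, PassengerID}: every determinant is a superkey — BCNF.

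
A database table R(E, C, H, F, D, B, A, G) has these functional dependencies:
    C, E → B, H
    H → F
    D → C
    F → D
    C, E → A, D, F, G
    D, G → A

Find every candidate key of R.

{E} never appears on the right of any FD, so every key must include it.
{C, E}⁺ = {A, B, C, D, E, F, G, H}, which is every attribute, so {C, E} is a candidate key.
{D, E}⁺ = {A, B, C, D, E, F, G, H}, which is every attribute, so {D, E} is a candidate key.
{E, F}⁺ = {A, B, C, D, E, F, G, H}, which is every attribute, so {E, F} is a candidate key.
{E, H}⁺ = {A, B, C, D, E, F, G, H}, which is every attribute, so {E, H} is a candidate key.
No proper subset of any of these is a key, and no other minimal superkey exists.

{C, E}, {D, E}, {E, F}, {E, H}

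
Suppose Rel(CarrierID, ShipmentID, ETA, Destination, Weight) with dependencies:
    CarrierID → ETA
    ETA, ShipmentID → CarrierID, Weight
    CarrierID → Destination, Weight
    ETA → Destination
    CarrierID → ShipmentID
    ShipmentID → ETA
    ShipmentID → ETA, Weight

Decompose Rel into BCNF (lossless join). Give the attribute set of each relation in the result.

{CarrierID, ETA, ShipmentID, Weight}; {Destination, ETA}

Candidate keys of the original relation: {CarrierID}, {ShipmentID}.
In {CarrierID, Destination, ETA, ShipmentID, Weight}, {ETA} is not a superkey ({ETA}⁺ restricted to this set is {Destination, ETA}), so split on ETA → Destination into {Destination, ETA} and {CarrierID, ETA, ShipmentID, Weight}.
{Destination, ETA} is in BCNF.
{CarrierID, ETA, ShipmentID, Weight} is in BCNF.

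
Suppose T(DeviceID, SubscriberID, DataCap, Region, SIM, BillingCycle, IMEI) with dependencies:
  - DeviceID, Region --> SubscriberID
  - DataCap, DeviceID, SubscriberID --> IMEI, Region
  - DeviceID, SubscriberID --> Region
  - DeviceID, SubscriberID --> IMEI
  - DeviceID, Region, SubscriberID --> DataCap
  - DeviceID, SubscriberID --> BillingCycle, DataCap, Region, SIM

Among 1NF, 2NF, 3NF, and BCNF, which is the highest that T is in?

Candidate keys: {DeviceID, Region}, {DeviceID, SubscriberID}. Prime attributes: {DeviceID, Region, SubscriberID}.
Each dependency's left side is a superkey — BCNF holds.

BCNF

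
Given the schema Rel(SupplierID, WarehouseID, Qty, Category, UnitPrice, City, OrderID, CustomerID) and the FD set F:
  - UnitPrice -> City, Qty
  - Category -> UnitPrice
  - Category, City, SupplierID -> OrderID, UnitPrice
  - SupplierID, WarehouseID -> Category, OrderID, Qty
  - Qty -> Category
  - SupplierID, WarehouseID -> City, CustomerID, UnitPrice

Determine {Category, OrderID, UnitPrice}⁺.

Start with {Category, OrderID, UnitPrice}.
UnitPrice -> City, Qty applies; add {City, Qty} → now {Category, City, OrderID, Qty, UnitPrice}.
No further FD applies.

{Category, City, OrderID, Qty, UnitPrice}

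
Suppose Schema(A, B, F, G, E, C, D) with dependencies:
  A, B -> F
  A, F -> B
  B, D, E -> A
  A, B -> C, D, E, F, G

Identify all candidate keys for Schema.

{A, B}, {A, F}, {B, D, E}

{A, B}⁺ = {A, B, C, D, E, F, G} — all of the relation — so {A, B} is a candidate key.
{A, F}⁺ = {A, B, C, D, E, F, G} — all of the relation — so {A, F} is a candidate key.
{B, D, E}⁺ = {A, B, C, D, E, F, G} — all of the relation — so {B, D, E} is a candidate key.
Any other superkey properly contains one of these, so there are no further candidate keys.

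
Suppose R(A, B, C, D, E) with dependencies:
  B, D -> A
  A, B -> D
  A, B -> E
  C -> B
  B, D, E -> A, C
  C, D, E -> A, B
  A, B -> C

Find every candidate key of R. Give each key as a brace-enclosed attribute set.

{A, B}, {A, C}, {B, D}, {C, D}

Closure of {A, B} is {A, B, C, D, E}, the whole schema; {A, B} is a candidate key.
Closure of {A, C} is {A, B, C, D, E}, the whole schema; {A, C} is a candidate key.
Closure of {B, D} is {A, B, C, D, E}, the whole schema; {B, D} is a candidate key.
Closure of {C, D} is {A, B, C, D, E}, the whole schema; {C, D} is a candidate key.
These are minimal and exhaustive — every other superkey contains one of them.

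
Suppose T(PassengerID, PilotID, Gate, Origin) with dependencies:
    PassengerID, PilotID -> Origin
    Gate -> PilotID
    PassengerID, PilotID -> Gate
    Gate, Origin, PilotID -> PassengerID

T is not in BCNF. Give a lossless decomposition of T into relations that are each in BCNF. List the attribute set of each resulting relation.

Candidate keys of the original relation: {Gate, Origin}, {Gate, PassengerID}, {PassengerID, PilotID}.
Within {Gate, Origin, PassengerID, PilotID}: {Gate}⁺ ∩ {Gate, Origin, PassengerID, PilotID} = {Gate, PilotID}, not the whole set, so Gate -> PilotID violates BCNF; decompose into {Gate, PilotID} and {Gate, Origin, PassengerID}.
{Gate, PilotID}: every determinant is a superkey — BCNF.
{Gate, Origin, PassengerID}: every determinant is a superkey — BCNF.

{Gate, Origin, PassengerID}; {Gate, PilotID}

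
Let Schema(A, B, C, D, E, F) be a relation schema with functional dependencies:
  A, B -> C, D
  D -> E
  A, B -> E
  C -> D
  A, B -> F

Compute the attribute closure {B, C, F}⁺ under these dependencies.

Start with {B, C, F}.
C -> D applies; add {D} → now {B, C, D, F}.
D -> E applies; add {E} → now {B, C, D, E, F}.
No further FD applies.

{B, C, D, E, F}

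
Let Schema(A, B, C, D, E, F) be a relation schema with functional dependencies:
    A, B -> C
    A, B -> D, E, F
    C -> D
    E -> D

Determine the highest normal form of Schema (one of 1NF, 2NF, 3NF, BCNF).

Candidate key: {A, B}. Prime attributes: {A, B}.
C -> D: {C}⁺ = {C, D}, which is not all of the attributes, so the left side is not a superkey — BCNF is violated.
Because {D} is non-prime and the left side of C -> D is not a superkey, the relation is not in 3NF.
Checking every proper subset of each key, none determines a non-prime attribute — 2NF is satisfied.

2NF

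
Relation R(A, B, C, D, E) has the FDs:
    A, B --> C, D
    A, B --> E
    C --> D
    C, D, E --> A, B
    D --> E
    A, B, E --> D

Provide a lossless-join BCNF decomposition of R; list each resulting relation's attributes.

Candidate keys of the original relation: {A, B}, {C}.
{A, B, C, D, E}: {D} determines {D, E} here but is not a superkey — split on D --> E, giving {D, E} and {A, B, C, D}.
{D, E} has no BCNF violation.
{A, B, C, D} has no BCNF violation.

{A, B, C, D}; {D, E}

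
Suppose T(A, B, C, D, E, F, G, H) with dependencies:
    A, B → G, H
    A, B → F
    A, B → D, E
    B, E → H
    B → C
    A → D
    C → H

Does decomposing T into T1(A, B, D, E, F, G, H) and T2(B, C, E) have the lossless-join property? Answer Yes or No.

Yes

The shared attributes are {B, E} and {B, E}⁺ = {B, C, E, H}.
T2 is contained in that closure, so T1 ∩ T2 → T2 holds and the join is lossless.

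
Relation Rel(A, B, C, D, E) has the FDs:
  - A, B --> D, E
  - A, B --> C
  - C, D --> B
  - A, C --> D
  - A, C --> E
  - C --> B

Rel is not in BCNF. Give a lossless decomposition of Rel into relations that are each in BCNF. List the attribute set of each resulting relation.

{A, C, D, E}; {B, C}

Candidate keys of the original relation: {A, B}, {A, C}.
{A, B, C, D, E}: {C, D} determines {B, C, D} here but is not a superkey — split on C, D --> B, giving {B, C, D} and {A, C, D, E}.
{B, C, D}: {C} determines {B, C} here but is not a superkey — split on C --> B, giving {B, C} and {C, D}.
{B, C} is in BCNF.
{C, D} is in BCNF.
{A, C, D, E} is in BCNF.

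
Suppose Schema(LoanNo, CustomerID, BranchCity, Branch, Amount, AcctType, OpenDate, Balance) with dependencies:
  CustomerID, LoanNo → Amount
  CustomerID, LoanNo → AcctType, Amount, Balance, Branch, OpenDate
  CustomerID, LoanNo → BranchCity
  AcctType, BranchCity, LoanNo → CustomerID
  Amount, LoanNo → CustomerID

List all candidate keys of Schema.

{AcctType, BranchCity, LoanNo}, {Amount, LoanNo}, {CustomerID, LoanNo}

No FD produces {LoanNo}, so it must be in every candidate key.
{Amount, LoanNo}⁺ = {AcctType, Amount, Balance, Branch, BranchCity, CustomerID, LoanNo, OpenDate}, which is every attribute, so {Amount, LoanNo} is a candidate key.
{CustomerID, LoanNo}⁺ = {AcctType, Amount, Balance, Branch, BranchCity, CustomerID, LoanNo, OpenDate}, which is every attribute, so {CustomerID, LoanNo} is a candidate key.
{AcctType, BranchCity, LoanNo}⁺ = {AcctType, Amount, Balance, Branch, BranchCity, CustomerID, LoanNo, OpenDate}, which is every attribute, so {AcctType, BranchCity, LoanNo} is a candidate key.
Any other superkey properly contains one of these, so there are no further candidate keys.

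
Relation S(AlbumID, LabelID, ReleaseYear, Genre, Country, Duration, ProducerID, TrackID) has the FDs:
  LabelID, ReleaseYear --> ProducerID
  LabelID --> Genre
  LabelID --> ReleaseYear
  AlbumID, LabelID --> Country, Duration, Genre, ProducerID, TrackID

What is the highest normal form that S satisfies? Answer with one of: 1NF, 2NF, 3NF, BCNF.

Candidate key: {AlbumID, LabelID}. Prime attributes: {AlbumID, LabelID}.
LabelID, ReleaseYear --> ProducerID: {LabelID, ReleaseYear}⁺ = {Genre, LabelID, ProducerID, ReleaseYear}, which is not all of the attributes, so the left side is not a superkey — BCNF is violated.
Because {ProducerID} is non-prime and the left side of LabelID, ReleaseYear --> ProducerID is not a superkey, the relation is not in 3NF.
Since {LabelID} ⊂ {AlbumID, LabelID} and {LabelID}⁺ ⊇ {Genre, ProducerID, ReleaseYear} with {Genre, ProducerID, ReleaseYear} non-prime, there is a partial dependency; 2NF fails.

1NF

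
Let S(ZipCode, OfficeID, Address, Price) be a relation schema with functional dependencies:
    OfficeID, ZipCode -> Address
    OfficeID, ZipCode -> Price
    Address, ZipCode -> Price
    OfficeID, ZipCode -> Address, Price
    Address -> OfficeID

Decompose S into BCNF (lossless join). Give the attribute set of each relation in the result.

Candidate keys of the original relation: {Address, ZipCode}, {OfficeID, ZipCode}.
{Address, OfficeID, Price, ZipCode}: {Address} determines {Address, OfficeID} here but is not a superkey — split on Address -> OfficeID, giving {Address, OfficeID} and {Address, Price, ZipCode}.
{Address, OfficeID} is in BCNF.
{Address, Price, ZipCode} is in BCNF.

{Address, OfficeID}; {Address, Price, ZipCode}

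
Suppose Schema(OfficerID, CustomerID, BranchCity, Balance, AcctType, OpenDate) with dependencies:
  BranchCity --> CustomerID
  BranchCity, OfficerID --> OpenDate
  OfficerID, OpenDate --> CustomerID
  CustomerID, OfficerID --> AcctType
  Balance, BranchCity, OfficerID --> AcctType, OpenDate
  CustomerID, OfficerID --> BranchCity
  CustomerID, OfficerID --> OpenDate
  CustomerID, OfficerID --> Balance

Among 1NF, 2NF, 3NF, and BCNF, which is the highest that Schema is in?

Candidate keys: {BranchCity, OfficerID}, {CustomerID, OfficerID}, {OfficerID, OpenDate}. Prime attributes: {BranchCity, CustomerID, OfficerID, OpenDate}.
For BranchCity --> CustomerID we have {BranchCity}⁺ = {BranchCity, CustomerID}; {BranchCity} is not a superkey, so BCNF fails.
Its right-hand attributes {CustomerID} are all prime, as are those of every other non-superkey FD — the relation is in 3NF.

3NF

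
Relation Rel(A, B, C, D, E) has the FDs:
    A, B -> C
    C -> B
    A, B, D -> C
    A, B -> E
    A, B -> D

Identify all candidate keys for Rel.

{A, B}, {A, C}

{A} never appears on the right of any FD, so every key must include it.
{A, B}⁺ = {A, B, C, D, E} — all of the relation — so {A, B} is a candidate key.
{A, C}⁺ = {A, B, C, D, E} — all of the relation — so {A, C} is a candidate key.
These are minimal and exhaustive — every other superkey contains one of them.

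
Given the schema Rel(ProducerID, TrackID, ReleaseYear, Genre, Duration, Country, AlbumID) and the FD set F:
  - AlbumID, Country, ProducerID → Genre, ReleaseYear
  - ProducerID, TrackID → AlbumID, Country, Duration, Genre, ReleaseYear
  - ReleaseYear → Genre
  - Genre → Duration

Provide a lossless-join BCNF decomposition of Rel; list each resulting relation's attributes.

Candidate key of the original relation: {ProducerID, TrackID}.
Within {AlbumID, Country, Duration, Genre, ProducerID, ReleaseYear, TrackID}: {AlbumID, Country, ProducerID}⁺ ∩ {AlbumID, Country, Duration, Genre, ProducerID, ReleaseYear, TrackID} = {AlbumID, Country, Duration, Genre, ProducerID, ReleaseYear}, not the whole set, so AlbumID, Country, ProducerID → Duration, Genre, ReleaseYear violates BCNF; decompose into {AlbumID, Country, Duration, Genre, ProducerID, ReleaseYear} and {AlbumID, Country, ProducerID, TrackID}.
Within {AlbumID, Country, Duration, Genre, ProducerID, ReleaseYear}: {ReleaseYear}⁺ ∩ {AlbumID, Country, Duration, Genre, ProducerID, ReleaseYear} = {Duration, Genre, ReleaseYear}, not the whole set, so ReleaseYear → Duration, Genre violates BCNF; decompose into {Duration, Genre, ReleaseYear} and {AlbumID, Country, ProducerID, ReleaseYear}.
Within {Duration, Genre, ReleaseYear}: {Genre}⁺ ∩ {Duration, Genre, ReleaseYear} = {Duration, Genre}, not the whole set, so Genre → Duration violates BCNF; decompose into {Duration, Genre} and {Genre, ReleaseYear}.
{Duration, Genre}: every determinant is a superkey — BCNF.
{Genre, ReleaseYear}: every determinant is a superkey — BCNF.
{AlbumID, Country, ProducerID, ReleaseYear}: every determinant is a superkey — BCNF.
{AlbumID, Country, ProducerID, TrackID}: every determinant is a superkey — BCNF.

{AlbumID, Country, ProducerID, ReleaseYear}; {AlbumID, Country, ProducerID, TrackID}; {Duration, Genre}; {Genre, ReleaseYear}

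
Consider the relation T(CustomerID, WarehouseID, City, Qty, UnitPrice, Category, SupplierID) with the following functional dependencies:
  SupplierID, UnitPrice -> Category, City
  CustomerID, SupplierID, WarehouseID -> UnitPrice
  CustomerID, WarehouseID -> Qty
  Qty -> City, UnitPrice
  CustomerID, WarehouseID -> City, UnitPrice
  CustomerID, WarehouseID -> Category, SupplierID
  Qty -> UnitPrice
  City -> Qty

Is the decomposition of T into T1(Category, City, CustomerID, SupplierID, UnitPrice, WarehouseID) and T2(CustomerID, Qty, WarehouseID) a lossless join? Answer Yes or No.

The shared attributes are {CustomerID, WarehouseID} and {CustomerID, WarehouseID}⁺ = {Category, City, CustomerID, Qty, SupplierID, UnitPrice, WarehouseID}.
T1 is contained in that closure, so T1 ∩ T2 -> T1 holds and the join is lossless.

Yes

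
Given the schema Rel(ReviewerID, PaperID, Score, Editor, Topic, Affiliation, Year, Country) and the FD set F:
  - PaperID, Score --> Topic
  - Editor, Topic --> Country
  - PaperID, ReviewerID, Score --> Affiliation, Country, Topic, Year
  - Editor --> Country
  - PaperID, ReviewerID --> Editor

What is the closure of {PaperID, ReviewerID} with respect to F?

Start with {PaperID, ReviewerID}.
PaperID, ReviewerID --> Editor applies; add {Editor} → now {Editor, PaperID, ReviewerID}.
Editor --> Country applies; add {Country} → now {Country, Editor, PaperID, ReviewerID}.
No further FD applies.

{Country, Editor, PaperID, ReviewerID}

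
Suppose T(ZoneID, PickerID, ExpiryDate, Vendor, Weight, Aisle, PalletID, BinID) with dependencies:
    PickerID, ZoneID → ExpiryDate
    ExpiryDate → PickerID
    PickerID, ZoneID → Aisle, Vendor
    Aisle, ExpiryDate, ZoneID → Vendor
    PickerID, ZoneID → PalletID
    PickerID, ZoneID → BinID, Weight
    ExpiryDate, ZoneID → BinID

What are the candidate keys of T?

No FD produces {ZoneID}, so it must be in every candidate key.
{ExpiryDate, ZoneID}⁺ = {Aisle, BinID, ExpiryDate, PalletID, PickerID, Vendor, Weight, ZoneID} — all of the relation — so {ExpiryDate, ZoneID} is a candidate key.
{PickerID, ZoneID}⁺ = {Aisle, BinID, ExpiryDate, PalletID, PickerID, Vendor, Weight, ZoneID} — all of the relation — so {PickerID, ZoneID} is a candidate key.
Any other superkey properly contains one of these, so there are no further candidate keys.

{ExpiryDate, ZoneID}, {PickerID, ZoneID}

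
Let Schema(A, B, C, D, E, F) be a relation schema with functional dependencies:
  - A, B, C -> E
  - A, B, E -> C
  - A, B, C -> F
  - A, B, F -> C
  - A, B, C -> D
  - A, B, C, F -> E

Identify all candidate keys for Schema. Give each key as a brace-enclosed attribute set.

No FD produces {A, B}, so they must be in every candidate key.
{A, B, C}⁺ = {A, B, C, D, E, F}, which is every attribute, so {A, B, C} is a candidate key.
{A, B, E}⁺ = {A, B, C, D, E, F}, which is every attribute, so {A, B, E} is a candidate key.
{A, B, F}⁺ = {A, B, C, D, E, F}, which is every attribute, so {A, B, F} is a candidate key.
No proper subset of any of these is a key, and no other minimal superkey exists.

{A, B, C}, {A, B, E}, {A, B, F}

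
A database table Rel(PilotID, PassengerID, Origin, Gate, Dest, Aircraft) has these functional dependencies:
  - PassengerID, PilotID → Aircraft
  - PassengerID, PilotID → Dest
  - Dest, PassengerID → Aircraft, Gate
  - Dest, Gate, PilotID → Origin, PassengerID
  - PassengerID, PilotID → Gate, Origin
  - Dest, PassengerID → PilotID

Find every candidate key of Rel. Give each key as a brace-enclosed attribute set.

{Dest, PassengerID} is a candidate key since {Dest, PassengerID}⁺ = {Aircraft, Dest, Gate, Origin, PassengerID, PilotID} covers every attribute.
{PassengerID, PilotID} is a candidate key since {PassengerID, PilotID}⁺ = {Aircraft, Dest, Gate, Origin, PassengerID, PilotID} covers every attribute.
{Dest, Gate, PilotID} is a candidate key since {Dest, Gate, PilotID}⁺ = {Aircraft, Dest, Gate, Origin, PassengerID, PilotID} covers every attribute.
These are minimal and exhaustive — every other superkey contains one of them.

{Dest, Gate, PilotID}, {Dest, PassengerID}, {PassengerID, PilotID}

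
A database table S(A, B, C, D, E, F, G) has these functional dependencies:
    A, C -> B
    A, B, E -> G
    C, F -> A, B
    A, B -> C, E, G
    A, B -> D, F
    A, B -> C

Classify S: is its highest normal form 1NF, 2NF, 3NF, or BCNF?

Candidate keys: {A, B}, {A, C}, {C, F}. Prime attributes: {A, B, C, F}.
The left-hand side of every FD is a superkey, so BCNF is satisfied.

BCNF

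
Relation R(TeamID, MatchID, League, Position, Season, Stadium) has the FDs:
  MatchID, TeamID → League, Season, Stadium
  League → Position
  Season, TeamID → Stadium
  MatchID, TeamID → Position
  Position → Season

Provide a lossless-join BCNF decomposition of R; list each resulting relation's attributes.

Candidate key of the original relation: {MatchID, TeamID}.
Within {League, MatchID, Position, Season, Stadium, TeamID}: {League}⁺ ∩ {League, MatchID, Position, Season, Stadium, TeamID} = {League, Position, Season}, not the whole set, so League → Position, Season violates BCNF; decompose into {League, Position, Season} and {League, MatchID, Stadium, TeamID}.
Within {League, Position, Season}: {Position}⁺ ∩ {League, Position, Season} = {Position, Season}, not the whole set, so Position → Season violates BCNF; decompose into {Position, Season} and {League, Position}.
{Position, Season}: every determinant is a superkey — BCNF.
{League, Position}: every determinant is a superkey — BCNF.
Within {League, MatchID, Stadium, TeamID}: {League, TeamID}⁺ ∩ {League, MatchID, Stadium, TeamID} = {League, Stadium, TeamID}, not the whole set, so League, TeamID → Stadium violates BCNF; decompose into {League, Stadium, TeamID} and {League, MatchID, TeamID}.
{League, Stadium, TeamID}: every determinant is a superkey — BCNF.
{League, MatchID, TeamID}: every determinant is a superkey — BCNF.

{League, MatchID, TeamID}; {League, Position}; {League, Stadium, TeamID}; {Position, Season}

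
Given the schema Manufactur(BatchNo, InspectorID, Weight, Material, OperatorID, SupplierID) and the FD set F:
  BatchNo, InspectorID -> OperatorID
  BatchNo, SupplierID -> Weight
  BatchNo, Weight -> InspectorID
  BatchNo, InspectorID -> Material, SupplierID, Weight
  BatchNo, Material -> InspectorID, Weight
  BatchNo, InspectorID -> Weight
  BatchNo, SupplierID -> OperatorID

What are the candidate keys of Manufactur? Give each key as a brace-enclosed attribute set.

No FD produces {BatchNo}, so it must be in every candidate key.
{BatchNo, InspectorID}⁺ = {BatchNo, InspectorID, Material, OperatorID, SupplierID, Weight} — all of the relation — so {BatchNo, InspectorID} is a candidate key.
{BatchNo, Material}⁺ = {BatchNo, InspectorID, Material, OperatorID, SupplierID, Weight} — all of the relation — so {BatchNo, Material} is a candidate key.
{BatchNo, SupplierID}⁺ = {BatchNo, InspectorID, Material, OperatorID, SupplierID, Weight} — all of the relation — so {BatchNo, SupplierID} is a candidate key.
{BatchNo, Weight}⁺ = {BatchNo, InspectorID, Material, OperatorID, SupplierID, Weight} — all of the relation — so {BatchNo, Weight} is a candidate key.
No proper subset of any of these is a key, and no other minimal superkey exists.

{BatchNo, InspectorID}, {BatchNo, Material}, {BatchNo, SupplierID}, {BatchNo, Weight}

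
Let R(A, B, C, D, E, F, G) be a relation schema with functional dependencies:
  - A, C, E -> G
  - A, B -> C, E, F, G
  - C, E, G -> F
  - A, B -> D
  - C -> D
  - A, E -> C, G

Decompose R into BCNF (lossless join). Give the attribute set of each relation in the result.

{A, B, E}; {A, C, E, G}; {C, D}; {C, E, F, G}

Candidate key of the original relation: {A, B}.
{A, B, C, D, E, F, G}: {A, C, E} determines {A, C, D, E, F, G} here but is not a superkey — split on A, C, E -> D, F, G, giving {A, C, D, E, F, G} and {A, B, C, E}.
{A, C, D, E, F, G}: {C, E, G} determines {C, D, E, F, G} here but is not a superkey — split on C, E, G -> D, F, giving {C, D, E, F, G} and {A, C, E, G}.
{C, D, E, F, G}: {C} determines {C, D} here but is not a superkey — split on C -> D, giving {C, D} and {C, E, F, G}.
{C, D}: every determinant is a superkey — BCNF.
{C, E, F, G}: every determinant is a superkey — BCNF.
{A, C, E, G}: every determinant is a superkey — BCNF.
{A, B, C, E}: {A, E} determines {A, C, E} here but is not a superkey — split on A, E -> C, giving {A, C, E} and {A, B, E}.
{A, C, E}: every determinant is a superkey — BCNF.
{A, B, E}: every determinant is a superkey — BCNF.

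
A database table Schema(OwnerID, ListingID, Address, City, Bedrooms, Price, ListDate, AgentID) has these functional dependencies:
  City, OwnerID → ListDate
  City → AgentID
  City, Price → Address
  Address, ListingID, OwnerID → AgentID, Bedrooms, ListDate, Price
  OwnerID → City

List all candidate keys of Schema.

No FD produces {ListingID, OwnerID}, so they must be in every candidate key.
{Address, ListingID, OwnerID}⁺ = {Address, AgentID, Bedrooms, City, ListDate, ListingID, OwnerID, Price}, which is every attribute, so {Address, ListingID, OwnerID} is a candidate key.
{ListingID, OwnerID, Price}⁺ = {Address, AgentID, Bedrooms, City, ListDate, ListingID, OwnerID, Price}, which is every attribute, so {ListingID, OwnerID, Price} is a candidate key.
No proper subset of any of these is a key, and no other minimal superkey exists.

{Address, ListingID, OwnerID}, {ListingID, OwnerID, Price}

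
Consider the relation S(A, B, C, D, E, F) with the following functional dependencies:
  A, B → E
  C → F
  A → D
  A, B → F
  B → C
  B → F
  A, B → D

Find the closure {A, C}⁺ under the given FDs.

Start with {A, C}.
C → F applies; add {F} → now {A, C, F}.
A → D applies; add {D} → now {A, C, D, F}.
No further FD applies.

{A, C, D, F}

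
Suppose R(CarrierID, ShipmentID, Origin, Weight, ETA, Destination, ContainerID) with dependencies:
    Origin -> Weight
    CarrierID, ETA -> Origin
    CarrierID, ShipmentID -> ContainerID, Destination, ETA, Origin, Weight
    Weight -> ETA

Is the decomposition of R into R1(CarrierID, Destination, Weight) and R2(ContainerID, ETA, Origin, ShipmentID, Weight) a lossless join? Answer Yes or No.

No

The shared attributes are {Weight} and {Weight}⁺ = {ETA, Weight}.
The closure covers neither R1 nor R2 entirely; the join is not lossless.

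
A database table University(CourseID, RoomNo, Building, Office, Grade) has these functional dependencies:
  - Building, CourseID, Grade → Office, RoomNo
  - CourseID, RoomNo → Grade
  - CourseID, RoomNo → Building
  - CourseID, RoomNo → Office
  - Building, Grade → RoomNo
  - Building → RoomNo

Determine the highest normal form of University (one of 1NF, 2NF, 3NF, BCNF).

3NF

Candidate keys: {Building, CourseID}, {CourseID, RoomNo}. Prime attributes: {Building, CourseID, RoomNo}.
Building, Grade → RoomNo breaks BCNF: {Building, Grade}⁺ = {Building, Grade, RoomNo}, so {Building, Grade} is not a superkey.
Since {RoomNo} ⊆ prime attributes and every other non-superkey FD also has a prime right side, the schema is in 3NF.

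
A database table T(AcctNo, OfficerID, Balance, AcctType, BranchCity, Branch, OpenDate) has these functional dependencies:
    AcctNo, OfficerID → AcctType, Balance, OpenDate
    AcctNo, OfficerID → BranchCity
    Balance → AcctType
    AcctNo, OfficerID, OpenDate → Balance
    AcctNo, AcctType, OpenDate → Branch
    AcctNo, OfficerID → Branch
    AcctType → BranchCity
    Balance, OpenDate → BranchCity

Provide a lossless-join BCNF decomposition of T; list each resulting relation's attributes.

Candidate key of the original relation: {AcctNo, OfficerID}.
Within {AcctNo, AcctType, Balance, Branch, BranchCity, OfficerID, OpenDate}: {Balance}⁺ ∩ {AcctNo, AcctType, Balance, Branch, BranchCity, OfficerID, OpenDate} = {AcctType, Balance, BranchCity}, not the whole set, so Balance → AcctType, BranchCity violates BCNF; decompose into {AcctType, Balance, BranchCity} and {AcctNo, Balance, Branch, OfficerID, OpenDate}.
Within {AcctType, Balance, BranchCity}: {AcctType}⁺ ∩ {AcctType, Balance, BranchCity} = {AcctType, BranchCity}, not the whole set, so AcctType → BranchCity violates BCNF; decompose into {AcctType, BranchCity} and {AcctType, Balance}.
{AcctType, BranchCity}: every determinant is a superkey — BCNF.
{AcctType, Balance}: every determinant is a superkey — BCNF.
Within {AcctNo, Balance, Branch, OfficerID, OpenDate}: {AcctNo, Balance, OpenDate}⁺ ∩ {AcctNo, Balance, Branch, OfficerID, OpenDate} = {AcctNo, Balance, Branch, OpenDate}, not the whole set, so AcctNo, Balance, OpenDate → Branch violates BCNF; decompose into {AcctNo, Balance, Branch, OpenDate} and {AcctNo, Balance, OfficerID, OpenDate}.
{AcctNo, Balance, Branch, OpenDate}: every determinant is a superkey — BCNF.
{AcctNo, Balance, OfficerID, OpenDate}: every determinant is a superkey — BCNF.

{AcctNo, Balance, Branch, OpenDate}; {AcctNo, Balance, OfficerID, OpenDate}; {AcctType, Balance}; {AcctType, BranchCity}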